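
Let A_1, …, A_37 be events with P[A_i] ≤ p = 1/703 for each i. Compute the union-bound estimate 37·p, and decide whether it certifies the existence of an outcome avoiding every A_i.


Union bound: P[∪_{i=1}^{37} A_i] ≤ Σ_i P[A_i] ≤ 37·p = 37·(1/703) = 1/19.
Numerically: 1/19 ≈ 0.0526316.
Is 1/19 < 1? YES.
Since P[∪ A_i] ≤ 1/19 < 1, the complement has P[∩ A_i^c] ≥ 1 − 1/19 = 18/19 > 0, so some outcome avoids every A_i.

37·p = 1/19 ≈ 0.0526316; existence CERTIFIED by the union bound.


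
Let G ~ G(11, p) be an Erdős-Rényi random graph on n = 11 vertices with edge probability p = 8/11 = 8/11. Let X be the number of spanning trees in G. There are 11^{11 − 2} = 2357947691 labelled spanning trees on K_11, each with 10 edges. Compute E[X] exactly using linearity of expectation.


K_11 has 11^{11 − 2} = 2357947691 labelled spanning trees.
For each such spanning tree H, let X_H = 1 if all 10 edges of H are present in G. Then P[X_H = 1] = p^{10} = (8/11)^{10} = 1073741824/25937424601.
By linearity of expectation: E[X] = Σ_H E[X_H] = 2357947691 · p^{10} = 2357947691 · 1073741824/25937424601 = 1073741824/11.
Numerically: E[X] ≈ 9.761e+07.

E[X] = 2357947691 · (8/11)^{10} = 1073741824/11 ≈ 9.761e+07.


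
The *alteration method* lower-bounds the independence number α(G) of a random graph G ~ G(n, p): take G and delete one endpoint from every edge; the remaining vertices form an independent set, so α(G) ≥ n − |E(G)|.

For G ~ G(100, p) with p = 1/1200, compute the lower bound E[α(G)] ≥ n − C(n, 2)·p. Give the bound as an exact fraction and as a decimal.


E[|E(G)|] = C(100, 2)·p = 4950 · (1/1200) = 33/8.
E[α(G)] ≥ n − E[|E(G)|] = 100 − 33/8 = 767/8.
Numerically: ≈ 95.875000.
(This is only a lower bound; the true E[α(G)] may be larger.)

E[α(G)] ≥ 767/8 ≈ 95.875000.


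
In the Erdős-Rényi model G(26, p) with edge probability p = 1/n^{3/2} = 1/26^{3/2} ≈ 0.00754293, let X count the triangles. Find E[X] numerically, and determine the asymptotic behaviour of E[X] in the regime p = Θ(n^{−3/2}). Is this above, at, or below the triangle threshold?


Number of potential triangles: C(26, 3) = 2600.
Each occurs with probability p³ ≈ (0.00754293)³ ≈ 4.29160689e-07.
By linearity: E[X] = C(26, 3)·p³ ≈ 2600 · 4.29160689e-07 ≈ 0.001116.
Since α = 3/2 > 1, p = c/n^{3/2} = o(1/n) is below the triangle threshold p ~ 1/n. Asymptotically E[X] ~ (c³/6)·n^{3(1−α)} = (1³/6)·n^{-1.5} → 0, so by Markov's inequality G has no triangles w.h.p.

E[X] ≈ 0.001116; in regime p = Θ(1/n^{3/2}) E[X] tends to 0 (below the triangle threshold p ~ 1/n).


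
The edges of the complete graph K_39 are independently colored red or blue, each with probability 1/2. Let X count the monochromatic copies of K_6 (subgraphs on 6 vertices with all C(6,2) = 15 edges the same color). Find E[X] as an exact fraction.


Let X = Σ_S X_S over the C(39, 6) = 3262623 subsets S of size 6, where X_S = 1 if the K_6 on S is monochromatic.
For a fixed S, the K_6 on S has C(6, 2) = 15 edges. P[all 15 edges red] = (1/2)^15, and likewise for blue, so P[monochromatic] = 2·(1/2)^15 = 2^{1 − 15} = 1/16384.
By linearity: E[X] = C(39, 6) · 2^{1 − 15} = 3262623 · 1/16384 = 3262623/16384.
Numerically: E[X] ≈ 199.13470.

E[X] = C(39,6)·2^(1−C(6,2)) = 3262623/16384 ≈ 199.13470.


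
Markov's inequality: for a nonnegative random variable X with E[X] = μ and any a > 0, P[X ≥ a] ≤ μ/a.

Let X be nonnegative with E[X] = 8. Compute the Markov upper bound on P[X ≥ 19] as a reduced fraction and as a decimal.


μ = E[X] = 8, a = 19.
Markov: P[X ≥ 19] ≤ μ/a = (8)/19 = 8/19.
Numerically: ≈ 0.4211.
(Since a = 19 > μ = 8.0000, the bound 8/19 is < 1 and informative.)

P[X ≥ 19] ≤ 8/19 ≈ 0.4211.


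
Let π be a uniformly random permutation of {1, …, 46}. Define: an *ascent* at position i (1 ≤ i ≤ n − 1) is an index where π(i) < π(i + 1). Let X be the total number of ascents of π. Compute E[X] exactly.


Write X = Σ X_I over i = 1, …, 45, with X_I the indicator of one ascent.
There are 45 indicators.
For each fixed i, the pair (π(i), π(i+1)) is a uniformly random ordered pair of distinct values from {1, …, 46}; by symmetry P[π(i) < π(i+1)] = 1/2.
By linearity: E[X] = 45 · (1/2) = (46 − 1) · (1/2) = 45/2 ≈ 22.5000.

E[X] = 45/2 = 22.5000.


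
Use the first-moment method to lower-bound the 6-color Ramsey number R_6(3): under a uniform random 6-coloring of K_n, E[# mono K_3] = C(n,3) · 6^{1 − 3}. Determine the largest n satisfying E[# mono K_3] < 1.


We need C(n, 3) · 6^{1 − 3} < 1, i.e. C(n, 3) < 6^{3 − 1} = 36.
Check values of n near the boundary:
  n = 3: C(3, 3) = 1; 1 < 36? YES
  n = 4: C(4, 3) = 4; 4 < 36? YES
  n = 5: C(5, 3) = 10; 10 < 36? YES
  n = 6: C(6, 3) = 20; 20 < 36? YES
  n = 7: C(7, 3) = 35; 35 < 36? YES
  n = 8: C(8, 3) = 56; 56 < 36? NO
  n = 9: C(9, 3) = 84; 84 < 36? NO
  n = 10: C(10, 3) = 120; 120 < 36? NO
The largest n with C(n, 3) < 36 is n = 7 (where E[X] = 35/36 ≈ 0.97222). Hence R_6(3) > 7, i.e. R_6(3) ≥ 8.

Largest n = 7; hence R_6(3) > 7.


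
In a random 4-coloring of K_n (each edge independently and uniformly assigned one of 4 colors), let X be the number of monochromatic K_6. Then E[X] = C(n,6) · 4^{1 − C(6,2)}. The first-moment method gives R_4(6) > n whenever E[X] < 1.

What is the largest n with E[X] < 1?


We need C(n, 6) · 4^{1 − 15} < 1, i.e. C(n, 6) < 4^{15 − 1} = 268435456.
Check values of n near the boundary:
  n = 77: C(77, 6) = 237093780; 237093780 < 268435456? YES
  n = 78: C(78, 6) = 256851595; 256851595 < 268435456? YES
  n = 79: C(79, 6) = 277962685; 277962685 < 268435456? NO
  n = 80: C(80, 6) = 300500200; 300500200 < 268435456? NO
  n = 81: C(81, 6) = 324540216; 324540216 < 268435456? NO
The largest n with C(n, 6) < 268435456 is n = 78 (where E[X] = 256851595/268435456 ≈ 0.95685). Hence R_4(6) > 78, i.e. R_4(6) ≥ 79.

Largest n = 78; hence R_4(6) > 78.


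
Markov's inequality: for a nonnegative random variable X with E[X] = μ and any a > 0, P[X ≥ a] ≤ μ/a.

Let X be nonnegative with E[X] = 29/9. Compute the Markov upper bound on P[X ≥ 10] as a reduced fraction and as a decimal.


μ = E[X] = 29/9, a = 10.
Markov: P[X ≥ 10] ≤ μ/a = (29/9)/10 = 29/90.
Numerically: ≈ 0.322.
(Since a = 10 > μ = 3.222, the bound 29/90 is < 1 and informative.)

P[X ≥ 10] ≤ 29/90 ≈ 0.322.


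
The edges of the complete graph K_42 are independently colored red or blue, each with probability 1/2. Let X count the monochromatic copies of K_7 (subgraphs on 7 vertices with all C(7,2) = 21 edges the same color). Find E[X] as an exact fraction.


Let X = Σ_S X_S over the C(42, 7) = 26978328 subsets S of size 7, where X_S = 1 if the K_7 on S is monochromatic.
For a fixed S, the K_7 on S has C(7, 2) = 21 edges. P[all 21 edges red] = (1/2)^21, and likewise for blue, so P[monochromatic] = 2·(1/2)^21 = 2^{1 − 21} = 1/1048576.
By linearity: E[X] = C(42, 7) · 2^{1 − 21} = 26978328 · 1/1048576 = 3372291/131072.
Numerically: E[X] ≈ 25.7285.

E[X] = C(42,7)·2^(1−C(7,2)) = 3372291/131072 ≈ 25.7285.


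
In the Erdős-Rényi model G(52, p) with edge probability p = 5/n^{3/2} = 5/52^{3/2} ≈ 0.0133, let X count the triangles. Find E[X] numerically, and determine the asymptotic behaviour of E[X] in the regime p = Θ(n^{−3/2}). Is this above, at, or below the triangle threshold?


Number of potential triangles: C(52, 3) = 22100.
Each occurs with probability p³ ≈ (0.0133)³ ≈ 2.37080e-06.
By linearity: E[X] = C(52, 3)·p³ ≈ 22100 · 2.37080e-06 ≈ 0.052.
Since α = 3/2 > 1, p = c/n^{3/2} = o(1/n) is below the triangle threshold p ~ 1/n. Asymptotically E[X] ~ (c³/6)·n^{3(1−α)} = (5³/6)·n^{-1.5} → 0, so by Markov's inequality G has no triangles w.h.p.

E[X] ≈ 0.052; in regime p = Θ(1/n^{3/2}) E[X] tends to 0 (below the triangle threshold p ~ 1/n).


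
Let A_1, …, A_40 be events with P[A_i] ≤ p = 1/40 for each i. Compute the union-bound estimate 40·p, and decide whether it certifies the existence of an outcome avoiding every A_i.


Union bound: P[∪_{i=1}^{40} A_i] ≤ Σ_i P[A_i] ≤ 40·p = 40·(1/40) = 1.
Numerically: 1 ≈ 1.00000.
Is 1 < 1? NO.
Since the bound 1 is ≥ 1, the union bound is uninformative here; it does NOT by itself certify existence.

40·p = 1 ≈ 1.00000; existence NOT certified by the union bound.


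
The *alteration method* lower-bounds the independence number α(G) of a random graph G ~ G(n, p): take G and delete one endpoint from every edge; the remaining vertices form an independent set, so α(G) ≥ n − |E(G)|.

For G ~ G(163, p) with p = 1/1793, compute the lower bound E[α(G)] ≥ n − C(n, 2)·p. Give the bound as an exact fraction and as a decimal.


E[|E(G)|] = C(163, 2)·p = 13203 · (1/1793) = 81/11.
E[α(G)] ≥ n − E[|E(G)|] = 163 − 81/11 = 1712/11.
Numerically: ≈ 155.6364.
(This is only a lower bound; the true E[α(G)] may be larger.)

E[α(G)] ≥ 1712/11 ≈ 155.6364.


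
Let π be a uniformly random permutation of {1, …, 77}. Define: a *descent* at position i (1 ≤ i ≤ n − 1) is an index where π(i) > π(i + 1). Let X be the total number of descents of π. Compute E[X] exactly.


Write X = Σ X_I over i = 1, …, 76, with X_I the indicator of one descent.
There are 76 indicators.
For each fixed i, the pair (π(i), π(i+1)) is a uniformly random ordered pair of distinct values from {1, …, 77}; by symmetry P[π(i) > π(i+1)] = 1/2.
By linearity: E[X] = 76 · (1/2) = (77 − 1) · (1/2) = 38 ≈ 38.00000.

E[X] = 38 = 38.00000.


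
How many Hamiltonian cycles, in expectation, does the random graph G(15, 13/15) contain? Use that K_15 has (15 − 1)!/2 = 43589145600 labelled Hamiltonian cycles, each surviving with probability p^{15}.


K_15 has (15 − 1)!/2 = 43589145600 labelled Hamiltonian cycles.
For each such Hamiltonian cycle H, let X_H = 1 if all 15 edges of H are present in G. Then P[X_H = 1] = p^{15} = (13/15)^{15} = 51185893014090757/437893890380859375.
By linearity: E[X] = Σ_H E[X_H] = 43589145600 · p^{15} = 43589145600 · 51185893014090757/437893890380859375 = 367267381606127548722176/72081298828125.
Numerically: E[X] ≈ 5.0952e+09.

E[X] = 43589145600 · (13/15)^{15} = 367267381606127548722176/72081298828125 ≈ 5.0952e+09.


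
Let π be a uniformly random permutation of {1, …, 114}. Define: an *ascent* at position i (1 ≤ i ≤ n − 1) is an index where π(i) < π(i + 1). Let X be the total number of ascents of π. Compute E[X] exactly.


Write X = Σ X_I over i = 1, …, 113, with X_I the indicator of one ascent.
There are 113 indicators.
For each fixed i, the pair (π(i), π(i+1)) is a uniformly random ordered pair of distinct values from {1, …, 114}; by symmetry P[π(i) < π(i+1)] = 1/2.
By linearity: E[X] = 113 · (1/2) = (114 − 1) · (1/2) = 113/2 ≈ 56.500.

E[X] = 113/2 = 56.500.


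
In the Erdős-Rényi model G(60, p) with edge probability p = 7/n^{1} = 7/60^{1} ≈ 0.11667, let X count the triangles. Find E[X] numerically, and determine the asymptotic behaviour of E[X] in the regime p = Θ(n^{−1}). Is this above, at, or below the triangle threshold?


Number of potential triangles: C(60, 3) = 34220.
Each occurs with probability p³ ≈ (0.11667)³ ≈ 1.5879630e-03.
By linearity: E[X] = C(60, 3)·p³ ≈ 34220 · 1.5879630e-03 ≈ 54.34009.
Here α = 1, so p = 7/n is exactly at the triangle threshold p ~ 1/n. Asymptotically E[X] → c³/6 = 7³/6 = 343/6 ≈ 57.16667, a bounded constant. In this regime the triangle count is asymptotically Poisson(c³/6).

E[X] ≈ 54.34009; in regime p = Θ(1/n^{1}) E[X] stays bounded (at the triangle threshold p ~ 1/n).


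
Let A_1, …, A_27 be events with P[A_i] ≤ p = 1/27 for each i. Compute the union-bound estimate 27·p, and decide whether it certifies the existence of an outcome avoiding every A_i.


Union bound: P[∪_{i=1}^{27} A_i] ≤ Σ_i P[A_i] ≤ 27·p = 27·(1/27) = 1.
Numerically: 1 ≈ 1.0000.
Is 1 < 1? NO.
Since the bound 1 is ≥ 1, the union bound is uninformative here; it does NOT by itself certify existence.

27·p = 1 ≈ 1.0000; existence NOT certified by the union bound.


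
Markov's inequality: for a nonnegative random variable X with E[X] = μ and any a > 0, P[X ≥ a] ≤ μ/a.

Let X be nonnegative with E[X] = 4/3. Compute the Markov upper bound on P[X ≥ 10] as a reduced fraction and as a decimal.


μ = E[X] = 4/3, a = 10.
Markov: P[X ≥ 10] ≤ μ/a = (4/3)/10 = 2/15.
Numerically: ≈ 0.133333.
(Since a = 10 > μ = 1.333333, the bound 2/15 is < 1 and informative.)

P[X ≥ 10] ≤ 2/15 ≈ 0.133333.


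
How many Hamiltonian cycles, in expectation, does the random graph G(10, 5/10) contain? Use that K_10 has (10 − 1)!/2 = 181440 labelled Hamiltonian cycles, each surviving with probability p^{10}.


K_10 has (10 − 1)!/2 = 181440 labelled Hamiltonian cycles.
For each such Hamiltonian cycle H, let X_H = 1 if all 10 edges of H are present in G. Then P[X_H = 1] = p^{10} = (1/2)^{10} = 1/1024.
By linearity: E[X] = Σ_H E[X_H] = 181440 · p^{10} = 181440 · 1/1024 = 2835/16.
Numerically: E[X] ≈ 177.2.

E[X] = 181440 · (1/2)^{10} = 2835/16 ≈ 177.2.


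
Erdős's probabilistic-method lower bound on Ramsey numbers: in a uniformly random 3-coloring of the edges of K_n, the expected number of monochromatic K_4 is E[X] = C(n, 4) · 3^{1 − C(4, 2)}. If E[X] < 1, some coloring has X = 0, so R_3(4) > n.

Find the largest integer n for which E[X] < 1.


We need C(n, 4) · 3^{1 − 6} < 1, i.e. C(n, 4) < 3^{6 − 1} = 243.
Check values of n near the boundary:
  n = 9: C(9, 4) = 126; 126 < 243? YES
  n = 10: C(10, 4) = 210; 210 < 243? YES
  n = 11: C(11, 4) = 330; 330 < 243? NO
  n = 12: C(12, 4) = 495; 495 < 243? NO
  n = 13: C(13, 4) = 715; 715 < 243? NO
The largest n with C(n, 4) < 243 is n = 10 (where E[X] = 70/81 ≈ 0.864). Hence R_3(4) > 10, i.e. R_3(4) ≥ 11.

Largest n = 10; hence R_3(4) > 10.


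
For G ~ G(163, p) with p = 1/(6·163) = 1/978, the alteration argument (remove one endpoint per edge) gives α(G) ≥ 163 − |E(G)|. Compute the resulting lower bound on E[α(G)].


E[|E(G)|] = C(163, 2)·p = 13203 · (1/978) = 27/2.
E[α(G)] ≥ n − E[|E(G)|] = 163 − 27/2 = 299/2.
Numerically: ≈ 149.500000.
(This is only a lower bound; the true E[α(G)] may be larger.)

E[α(G)] ≥ 299/2 ≈ 149.500000.


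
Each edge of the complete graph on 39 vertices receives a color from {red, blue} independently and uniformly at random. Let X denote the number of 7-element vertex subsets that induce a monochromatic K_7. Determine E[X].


Let X = Σ_S X_S over the C(39, 7) = 15380937 subsets S of size 7, where X_S = 1 if the K_7 on S is monochromatic.
For a fixed S, the K_7 on S has C(7, 2) = 21 edges. P[all 21 edges red] = (1/2)^21, and likewise for blue, so P[monochromatic] = 2·(1/2)^21 = 2^{1 − 21} = 1/1048576.
By linearity of expectation: E[X] = C(39, 7) · 2^{1 − 21} = 15380937 · 1/1048576 = 15380937/1048576.
Numerically: E[X] ≈ 14.668405.

E[X] = C(39,7)·2^(1−C(7,2)) = 15380937/1048576 ≈ 14.668405.


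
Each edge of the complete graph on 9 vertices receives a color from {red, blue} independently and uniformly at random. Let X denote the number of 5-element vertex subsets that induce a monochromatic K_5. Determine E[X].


Let X = Σ_S X_S over the C(9, 5) = 126 subsets S of size 5, where X_S = 1 if the K_5 on S is monochromatic.
For a fixed S, the K_5 on S has C(5, 2) = 10 edges. P[all 10 edges red] = (1/2)^10, and likewise for blue, so P[monochromatic] = 2·(1/2)^10 = 2^{1 − 10} = 1/512.
Summing: E[X] = C(9, 5) · 2^{1 − 10} = 126 · 1/512 = 63/256.
Numerically: E[X] ≈ 0.2461.

E[X] = C(9,5)·2^(1−C(5,2)) = 63/256 ≈ 0.2461.


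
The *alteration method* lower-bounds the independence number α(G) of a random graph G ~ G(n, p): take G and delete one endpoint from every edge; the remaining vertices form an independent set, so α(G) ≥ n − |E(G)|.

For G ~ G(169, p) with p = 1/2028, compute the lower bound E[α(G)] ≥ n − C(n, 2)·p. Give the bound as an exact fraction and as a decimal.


E[|E(G)|] = C(169, 2)·p = 14196 · (1/2028) = 7.
E[α(G)] ≥ n − E[|E(G)|] = 169 − 7 = 162.
Numerically: ≈ 162.00000.
(This is only a lower bound; the true E[α(G)] may be larger.)

E[α(G)] ≥ 162 ≈ 162.00000.


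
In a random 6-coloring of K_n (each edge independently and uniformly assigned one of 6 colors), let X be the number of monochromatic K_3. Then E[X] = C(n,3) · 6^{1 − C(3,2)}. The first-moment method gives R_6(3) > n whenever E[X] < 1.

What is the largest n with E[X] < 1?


We need C(n, 3) · 6^{1 − 3} < 1, i.e. C(n, 3) < 6^{3 − 1} = 36.
Check values of n near the boundary:
  n = 4: C(4, 3) = 4; 4 < 36? YES
  n = 5: C(5, 3) = 10; 10 < 36? YES
  n = 6: C(6, 3) = 20; 20 < 36? YES
  n = 7: C(7, 3) = 35; 35 < 36? YES
  n = 8: C(8, 3) = 56; 56 < 36? NO
  n = 9: C(9, 3) = 84; 84 < 36? NO
The largest n with C(n, 3) < 36 is n = 7 (where E[X] = 35/36 ≈ 0.972). Hence R_6(3) > 7, i.e. R_6(3) ≥ 8.

Largest n = 7; hence R_6(3) > 7.


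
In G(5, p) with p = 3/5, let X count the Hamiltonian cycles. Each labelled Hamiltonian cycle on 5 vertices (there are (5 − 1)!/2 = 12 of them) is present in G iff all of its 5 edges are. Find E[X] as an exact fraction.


K_5 has (5 − 1)!/2 = 12 labelled Hamiltonian cycles.
For each such Hamiltonian cycle H, let X_H = 1 if all 5 edges of H are present in G. Then P[X_H = 1] = p^{5} = (3/5)^{5} = 243/3125.
By linearity of expectation: E[X] = Σ_H E[X_H] = 12 · p^{5} = 12 · 243/3125 = 2916/3125.
Numerically: E[X] ≈ 0.933.

E[X] = 12 · (3/5)^{5} = 2916/3125 ≈ 0.933.


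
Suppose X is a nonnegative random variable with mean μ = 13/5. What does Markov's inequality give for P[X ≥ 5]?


μ = E[X] = 13/5, a = 5.
Markov: P[X ≥ 5] ≤ μ/a = (13/5)/5 = 13/25.
Numerically: ≈ 0.520.
(Since a = 5 > μ = 2.600, the bound 13/25 is < 1 and informative.)

P[X ≥ 5] ≤ 13/25 ≈ 0.520.


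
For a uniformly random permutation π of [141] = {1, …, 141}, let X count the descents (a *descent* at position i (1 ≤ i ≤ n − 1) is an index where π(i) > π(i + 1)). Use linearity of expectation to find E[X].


Write X = Σ X_I over i = 1, …, 140, with X_I the indicator of one descent.
There are 140 indicators.
For each fixed i, the pair (π(i), π(i+1)) is a uniformly random ordered pair of distinct values from {1, …, 141}; by symmetry P[π(i) > π(i+1)] = 1/2.
By linearity: E[X] = 140 · (1/2) = (141 − 1) · (1/2) = 70 ≈ 70.000000.

E[X] = 70 = 70.000000.


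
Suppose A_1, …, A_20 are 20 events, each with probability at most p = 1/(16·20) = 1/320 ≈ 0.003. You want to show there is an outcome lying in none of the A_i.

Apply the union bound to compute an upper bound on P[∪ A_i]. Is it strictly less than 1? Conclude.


Union bound: P[∪_{i=1}^{20} A_i] ≤ Σ_i P[A_i] ≤ 20·p = 20·(1/320) = 1/16.
Numerically: 1/16 ≈ 0.062.
Is 1/16 < 1? YES.
Since P[∪ A_i] ≤ 1/16 < 1, the complement has P[∩ A_i^c] ≥ 1 − 1/16 = 15/16 > 0, so some outcome avoids every A_i.

20·p = 1/16 ≈ 0.062; existence CERTIFIED by the union bound.


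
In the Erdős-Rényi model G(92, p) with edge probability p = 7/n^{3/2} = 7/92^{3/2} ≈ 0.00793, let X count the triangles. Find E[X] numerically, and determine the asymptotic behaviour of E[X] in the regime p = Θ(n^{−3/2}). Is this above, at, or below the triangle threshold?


Number of potential triangles: C(92, 3) = 125580.
Each occurs with probability p³ ≈ (0.00793)³ ≈ 4.99170e-07.
By linearity: E[X] = C(92, 3)·p³ ≈ 125580 · 4.99170e-07 ≈ 0.063.
Since α = 3/2 > 1, p = c/n^{3/2} = o(1/n) is below the triangle threshold p ~ 1/n. Asymptotically E[X] ~ (c³/6)·n^{3(1−α)} = (7³/6)·n^{-1.5} → 0, so by Markov's inequality G has no triangles w.h.p.

E[X] ≈ 0.063; in regime p = Θ(1/n^{3/2}) E[X] tends to 0 (below the triangle threshold p ~ 1/n).


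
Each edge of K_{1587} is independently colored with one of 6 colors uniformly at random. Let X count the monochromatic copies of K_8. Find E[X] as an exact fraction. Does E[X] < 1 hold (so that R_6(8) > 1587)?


E[X] = C(1587, 8) · 6^{1 − 28} = 980438554550826798570 · 6^{−27} = 980438554550826798570/1023490369077469249536.
As a reduced fraction: E[X] = 54468808586157044365/56860576059859402752 ≈ 0.957936.
Is E[X] < 1? YES.
Since E[X] < 1, there exists a 6-coloring of K_{1587} with no monochromatic K_8; hence R_6(8) > 1587.

E[X] = 54468808586157044365/56860576059859402752 ≈ 0.957936; E[X] < 1, so R_6(8) > 1587.


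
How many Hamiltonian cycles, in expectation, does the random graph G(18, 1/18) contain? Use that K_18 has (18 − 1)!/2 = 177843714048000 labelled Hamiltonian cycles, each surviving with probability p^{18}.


K_18 has (18 − 1)!/2 = 177843714048000 labelled Hamiltonian cycles.
For each such Hamiltonian cycle H, let X_H = 1 if all 18 edges of H are present in G. Then P[X_H = 1] = p^{18} = (1/18)^{18} = 1/39346408075296537575424.
By linearity of expectation: E[X] = Σ_H E[X_H] = 177843714048000 · p^{18} = 177843714048000 · 1/39346408075296537575424 = 14889875/3294258113514384.
Numerically: E[X] ≈ 4.52e-09.

E[X] = 177843714048000 · (1/18)^{18} = 14889875/3294258113514384 ≈ 4.52e-09.


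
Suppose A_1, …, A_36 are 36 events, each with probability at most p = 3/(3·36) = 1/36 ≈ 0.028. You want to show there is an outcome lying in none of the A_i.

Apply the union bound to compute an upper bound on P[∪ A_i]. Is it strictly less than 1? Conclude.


Union bound: P[∪_{i=1}^{36} A_i] ≤ Σ_i P[A_i] ≤ 36·p = 36·(1/36) = 1.
Numerically: 1 ≈ 1.000.
Is 1 < 1? NO.
Since the bound 1 is ≥ 1, the union bound is uninformative here; it does NOT by itself certify existence.

36·p = 1 ≈ 1.000; existence NOT certified by the union bound.


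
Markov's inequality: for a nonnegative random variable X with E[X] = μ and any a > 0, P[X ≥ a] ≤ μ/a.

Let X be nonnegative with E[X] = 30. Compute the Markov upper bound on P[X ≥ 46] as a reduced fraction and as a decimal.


μ = E[X] = 30, a = 46.
Markov: P[X ≥ 46] ≤ μ/a = (30)/46 = 15/23.
Numerically: ≈ 0.652.
(Since a = 46 > μ = 30.000, the bound 15/23 is < 1 and informative.)

P[X ≥ 46] ≤ 15/23 ≈ 0.652.


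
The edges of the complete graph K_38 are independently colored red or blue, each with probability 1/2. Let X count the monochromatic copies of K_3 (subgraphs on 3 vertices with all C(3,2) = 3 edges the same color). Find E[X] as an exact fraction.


Let X = Σ_S X_S over the C(38, 3) = 8436 subsets S of size 3, where X_S = 1 if the K_3 on S is monochromatic.
For a fixed S, the K_3 on S has C(3, 2) = 3 edges. P[all 3 edges red] = (1/2)^3, and likewise for blue, so P[monochromatic] = 2·(1/2)^3 = 2^{1 − 3} = 1/4.
Summing: E[X] = C(38, 3) · 2^{1 − 3} = 8436 · 1/4 = 2109.
Numerically: E[X] ≈ 2109.00000.

E[X] = C(38,3)·2^(1−C(3,2)) = 2109 ≈ 2109.00000.


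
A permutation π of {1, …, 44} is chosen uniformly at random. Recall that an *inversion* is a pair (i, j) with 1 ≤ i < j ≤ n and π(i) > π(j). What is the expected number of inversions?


Write X = Σ X_I over the C(44, 2) = 946 pairs i < j, with X_I the indicator of one inversion.
There are 946 indicators.
For each fixed pair i < j, the values π(i) and π(j) are two distinct elements of {1, …, 44} in uniformly random order; by symmetry P[π(i) > π(j)] = 1/2.
By linearity: E[X] = 946 · (1/2) = C(44, 2) · (1/2) = 946/2 = 473 ≈ 473.00000.

E[X] = 473 = 473.00000.


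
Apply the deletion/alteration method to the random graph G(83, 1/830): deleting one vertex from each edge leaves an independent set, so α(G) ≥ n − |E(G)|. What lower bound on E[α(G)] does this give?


E[|E(G)|] = C(83, 2)·p = 3403 · (1/830) = 41/10.
E[α(G)] ≥ n − E[|E(G)|] = 83 − 41/10 = 789/10.
Numerically: ≈ 78.90000.
(This is only a lower bound; the true E[α(G)] may be larger.)

E[α(G)] ≥ 789/10 ≈ 78.90000.


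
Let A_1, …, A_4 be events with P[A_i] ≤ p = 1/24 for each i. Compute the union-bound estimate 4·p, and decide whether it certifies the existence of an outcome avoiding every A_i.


Union bound: P[∪_{i=1}^{4} A_i] ≤ Σ_i P[A_i] ≤ 4·p = 4·(1/24) = 1/6.
Numerically: 1/6 ≈ 0.1667.
Is 1/6 < 1? YES.
Since P[∪ A_i] ≤ 1/6 < 1, the complement has P[∩ A_i^c] ≥ 1 − 1/6 = 5/6 > 0, so some outcome avoids every A_i.

4·p = 1/6 ≈ 0.1667; existence CERTIFIED by the union bound.


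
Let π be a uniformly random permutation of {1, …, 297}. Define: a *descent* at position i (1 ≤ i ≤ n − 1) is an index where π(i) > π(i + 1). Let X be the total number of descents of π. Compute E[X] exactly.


Write X = Σ X_I over i = 1, …, 296, with X_I the indicator of one descent.
There are 296 indicators.
For each fixed i, the pair (π(i), π(i+1)) is a uniformly random ordered pair of distinct values from {1, …, 297}; by symmetry P[π(i) > π(i+1)] = 1/2.
By linearity: E[X] = 296 · (1/2) = (297 − 1) · (1/2) = 148 ≈ 148.000000.

E[X] = 148 = 148.000000.


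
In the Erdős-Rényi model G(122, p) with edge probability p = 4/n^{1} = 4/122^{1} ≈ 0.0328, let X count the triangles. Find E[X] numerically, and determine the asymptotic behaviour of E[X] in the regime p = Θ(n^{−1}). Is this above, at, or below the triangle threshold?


Number of potential triangles: C(122, 3) = 295240.
Each occurs with probability p³ ≈ (0.0328)³ ≈ 3.52452e-05.
By linearity: E[X] = C(122, 3)·p³ ≈ 295240 · 3.52452e-05 ≈ 10.406.
Here α = 1, so p = 4/n is exactly at the triangle threshold p ~ 1/n. Asymptotically E[X] → c³/6 = 4³/6 = 32/3 ≈ 10.667, a bounded constant. In this regime the triangle count is asymptotically Poisson(c³/6).

E[X] ≈ 10.406; in regime p = Θ(1/n^{1}) E[X] stays bounded (at the triangle threshold p ~ 1/n).


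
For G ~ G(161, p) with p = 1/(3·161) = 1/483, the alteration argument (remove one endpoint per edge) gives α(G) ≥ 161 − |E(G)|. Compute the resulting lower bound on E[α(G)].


E[|E(G)|] = C(161, 2)·p = 12880 · (1/483) = 80/3.
E[α(G)] ≥ n − E[|E(G)|] = 161 − 80/3 = 403/3.
Numerically: ≈ 134.3333.
(This is only a lower bound; the true E[α(G)] may be larger.)

E[α(G)] ≥ 403/3 ≈ 134.3333.


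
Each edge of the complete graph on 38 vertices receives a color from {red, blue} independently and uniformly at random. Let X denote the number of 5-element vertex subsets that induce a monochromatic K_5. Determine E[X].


Let X = Σ_S X_S over the C(38, 5) = 501942 subsets S of size 5, where X_S = 1 if the K_5 on S is monochromatic.
For a fixed S, the K_5 on S has C(5, 2) = 10 edges. P[all 10 edges red] = (1/2)^10, and likewise for blue, so P[monochromatic] = 2·(1/2)^10 = 2^{1 − 10} = 1/512.
By linearity of expectation: E[X] = C(38, 5) · 2^{1 − 10} = 501942 · 1/512 = 250971/256.
Numerically: E[X] ≈ 980.355.

E[X] = C(38,5)·2^(1−C(5,2)) = 250971/256 ≈ 980.355.


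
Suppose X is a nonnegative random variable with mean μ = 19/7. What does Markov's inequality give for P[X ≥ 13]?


μ = E[X] = 19/7, a = 13.
Markov: P[X ≥ 13] ≤ μ/a = (19/7)/13 = 19/91.
Numerically: ≈ 0.20879.
(Since a = 13 > μ = 2.71429, the bound 19/91 is < 1 and informative.)

P[X ≥ 13] ≤ 19/91 ≈ 0.20879.


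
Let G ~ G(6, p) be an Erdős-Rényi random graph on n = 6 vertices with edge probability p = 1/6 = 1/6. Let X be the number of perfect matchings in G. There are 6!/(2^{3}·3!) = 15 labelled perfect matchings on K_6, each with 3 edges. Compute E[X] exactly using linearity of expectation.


K_6 has 6!/(2^{3}·3!) = 15 labelled perfect matchings.
For each such perfect matching H, let X_H = 1 if all 3 edges of H are present in G. Then P[X_H = 1] = p^{3} = (1/6)^{3} = 1/216.
Summing the indicators: E[X] = Σ_H E[X_H] = 15 · p^{3} = 15 · 1/216 = 5/72.
Numerically: E[X] ≈ 0.0694.

E[X] = 15 · (1/6)^{3} = 5/72 ≈ 0.0694.


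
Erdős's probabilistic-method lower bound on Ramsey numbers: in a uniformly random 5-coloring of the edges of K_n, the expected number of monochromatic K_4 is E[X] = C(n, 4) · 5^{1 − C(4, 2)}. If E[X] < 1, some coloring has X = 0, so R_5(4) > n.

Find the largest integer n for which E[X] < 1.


We need C(n, 4) · 5^{1 − 6} < 1, i.e. C(n, 4) < 5^{6 − 1} = 3125.
Check values of n near the boundary:
  n = 17: C(17, 4) = 2380; 2380 < 3125? YES
  n = 18: C(18, 4) = 3060; 3060 < 3125? YES
  n = 19: C(19, 4) = 3876; 3876 < 3125? NO
The largest n with C(n, 4) < 3125 is n = 18 (where E[X] = 612/625 ≈ 0.97920). Hence R_5(4) > 18, i.e. R_5(4) ≥ 19.

Largest n = 18; hence R_5(4) > 18.


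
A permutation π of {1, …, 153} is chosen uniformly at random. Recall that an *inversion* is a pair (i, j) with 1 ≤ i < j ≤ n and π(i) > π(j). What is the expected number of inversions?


Write X = Σ X_I over the C(153, 2) = 11628 pairs i < j, with X_I the indicator of one inversion.
There are 11628 indicators.
For each fixed pair i < j, the values π(i) and π(j) are two distinct elements of {1, …, 153} in uniformly random order; by symmetry P[π(i) > π(j)] = 1/2.
By linearity: E[X] = 11628 · (1/2) = C(153, 2) · (1/2) = 11628/2 = 5814 ≈ 5814.00000.

E[X] = 5814 = 5814.00000.


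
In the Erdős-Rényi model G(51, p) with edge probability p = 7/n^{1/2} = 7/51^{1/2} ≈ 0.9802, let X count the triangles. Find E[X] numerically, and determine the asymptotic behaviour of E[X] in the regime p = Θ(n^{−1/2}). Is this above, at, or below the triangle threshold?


Number of potential triangles: C(51, 3) = 20825.
Each occurs with probability p³ ≈ (0.9802)³ ≈ 9.4175700e-01.
By linearity: E[X] = C(51, 3)·p³ ≈ 20825 · 9.4175700e-01 ≈ 19612.08948.
Since α = 1/2 < 1, p = c/n^{1/2} ≫ 1/n is above the triangle threshold p ~ 1/n. Asymptotically E[X] ~ (c³/6)·n^{3(1−α)} = (7³/6)·n^{1.5} → ∞; triangles are abundant w.h.p.

E[X] ≈ 19612.08948; in regime p = Θ(1/n^{1/2}) E[X] diverges (above the triangle threshold p ~ 1/n).


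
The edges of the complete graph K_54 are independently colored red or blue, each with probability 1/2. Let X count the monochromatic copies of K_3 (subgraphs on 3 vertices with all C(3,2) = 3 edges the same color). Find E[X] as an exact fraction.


Let X = Σ_S X_S over the C(54, 3) = 24804 subsets S of size 3, where X_S = 1 if the K_3 on S is monochromatic.
For a fixed S, the K_3 on S has C(3, 2) = 3 edges. P[all 3 edges red] = (1/2)^3, and likewise for blue, so P[monochromatic] = 2·(1/2)^3 = 2^{1 − 3} = 1/4.
By linearity: E[X] = C(54, 3) · 2^{1 − 3} = 24804 · 1/4 = 6201.
Numerically: E[X] ≈ 6201.00000.

E[X] = C(54,3)·2^(1−C(3,2)) = 6201 ≈ 6201.00000.


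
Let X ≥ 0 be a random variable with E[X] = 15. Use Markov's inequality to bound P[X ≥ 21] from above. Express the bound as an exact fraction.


μ = E[X] = 15, a = 21.
Markov: P[X ≥ 21] ≤ μ/a = (15)/21 = 5/7.
Numerically: ≈ 0.714.
(Since a = 21 > μ = 15.000, the bound 5/7 is < 1 and informative.)

P[X ≥ 21] ≤ 5/7 ≈ 0.714.


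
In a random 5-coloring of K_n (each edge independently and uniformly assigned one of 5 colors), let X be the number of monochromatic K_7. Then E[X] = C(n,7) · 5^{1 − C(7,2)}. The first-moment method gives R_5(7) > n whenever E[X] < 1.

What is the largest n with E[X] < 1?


We need C(n, 7) · 5^{1 − 21} < 1, i.e. C(n, 7) < 5^{21 − 1} = 95367431640625.
Check values of n near the boundary:
  n = 333: C(333, 7) = 84549532139028; 84549532139028 < 95367431640625? YES
  n = 334: C(334, 7) = 86359460961576; 86359460961576 < 95367431640625? YES
  n = 335: C(335, 7) = 88202498238195; 88202498238195 < 95367431640625? YES
  n = 336: C(336, 7) = 90079147136880; 90079147136880 < 95367431640625? YES
  n = 337: C(337, 7) = 91989916924632; 91989916924632 < 95367431640625? YES
  n = 338: C(338, 7) = 93935323022736; 93935323022736 < 95367431640625? YES
  n = 339: C(339, 7) = 95915887062372; 95915887062372 < 95367431640625? NO
The largest n with C(n, 7) < 95367431640625 is n = 338 (where E[X] = 93935323022736/95367431640625 ≈ 0.9850). Hence R_5(7) > 338, i.e. R_5(7) ≥ 339.

Largest n = 338; hence R_5(7) > 338.


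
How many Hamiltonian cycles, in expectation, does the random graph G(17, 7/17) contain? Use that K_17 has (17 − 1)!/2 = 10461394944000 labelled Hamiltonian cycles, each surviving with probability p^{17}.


K_17 has (17 − 1)!/2 = 10461394944000 labelled Hamiltonian cycles.
For each such Hamiltonian cycle H, let X_H = 1 if all 17 edges of H are present in G. Then P[X_H = 1] = p^{17} = (7/17)^{17} = 232630513987207/827240261886336764177.
By linearity of expectation: E[X] = Σ_H E[X_H] = 10461394944000 · p^{17} = 10461394944000 · 232630513987207/827240261886336764177 = 2433639682845888590481408000/827240261886336764177.
Numerically: E[X] ≈ 2.942e+06.

E[X] = 10461394944000 · (7/17)^{17} = 2433639682845888590481408000/827240261886336764177 ≈ 2.942e+06.


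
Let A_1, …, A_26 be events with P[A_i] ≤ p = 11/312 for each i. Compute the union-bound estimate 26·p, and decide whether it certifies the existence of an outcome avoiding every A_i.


Union bound: P[∪_{i=1}^{26} A_i] ≤ Σ_i P[A_i] ≤ 26·p = 26·(11/312) = 11/12.
Numerically: 11/12 ≈ 0.916667.
Is 11/12 < 1? YES.
Since P[∪ A_i] ≤ 11/12 < 1, the complement has P[∩ A_i^c] ≥ 1 − 11/12 = 1/12 > 0, so some outcome avoids every A_i.

26·p = 11/12 ≈ 0.916667; existence CERTIFIED by the union bound.


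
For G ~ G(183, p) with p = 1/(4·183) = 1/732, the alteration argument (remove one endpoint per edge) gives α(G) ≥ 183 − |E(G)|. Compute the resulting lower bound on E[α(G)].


E[|E(G)|] = C(183, 2)·p = 16653 · (1/732) = 91/4.
E[α(G)] ≥ n − E[|E(G)|] = 183 − 91/4 = 641/4.
Numerically: ≈ 160.25000.
(This is only a lower bound; the true E[α(G)] may be larger.)

E[α(G)] ≥ 641/4 ≈ 160.25000.


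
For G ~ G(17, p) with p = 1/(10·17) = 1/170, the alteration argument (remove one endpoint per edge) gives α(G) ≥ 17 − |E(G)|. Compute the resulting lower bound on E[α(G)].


E[|E(G)|] = C(17, 2)·p = 136 · (1/170) = 4/5.
E[α(G)] ≥ n − E[|E(G)|] = 17 − 4/5 = 81/5.
Numerically: ≈ 16.200.
(This is only a lower bound; the true E[α(G)] may be larger.)

E[α(G)] ≥ 81/5 ≈ 16.200.


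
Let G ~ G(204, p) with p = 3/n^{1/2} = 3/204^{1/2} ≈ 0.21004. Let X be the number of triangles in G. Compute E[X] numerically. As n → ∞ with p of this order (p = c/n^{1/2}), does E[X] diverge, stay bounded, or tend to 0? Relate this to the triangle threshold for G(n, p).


Number of potential triangles: C(204, 3) = 1394204.
Each occurs with probability p³ ≈ (0.21004)³ ≈ 9.2665594e-03.
By linearity: E[X] = C(204, 3)·p³ ≈ 1394204 · 9.2665594e-03 ≈ 12919.47415.
Since α = 1/2 < 1, p = c/n^{1/2} ≫ 1/n is above the triangle threshold p ~ 1/n. Asymptotically E[X] ~ (c³/6)·n^{3(1−α)} = (3³/6)·n^{1.5} → ∞; triangles are abundant w.h.p.

E[X] ≈ 12919.47415; in regime p = Θ(1/n^{1/2}) E[X] diverges (above the triangle threshold p ~ 1/n).


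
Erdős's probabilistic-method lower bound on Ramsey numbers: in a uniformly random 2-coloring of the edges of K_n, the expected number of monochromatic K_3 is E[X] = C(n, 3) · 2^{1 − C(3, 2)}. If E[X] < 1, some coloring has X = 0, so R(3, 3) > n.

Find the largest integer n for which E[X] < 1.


We need C(n, 3) · 2^{1 − 3} < 1, i.e. C(n, 3) < 2^{3 − 1} = 4.
Check values of n near the boundary:
  n = 3: C(3, 3) = 1; 1 < 4? YES
  n = 4: C(4, 3) = 4; 4 < 4? NO
  n = 5: C(5, 3) = 10; 10 < 4? NO
  n = 6: C(6, 3) = 20; 20 < 4? NO
The largest n with C(n, 3) < 4 is n = 3 (where E[X] = 1/4 ≈ 0.250). Hence R(3, 3) > 3, i.e. R(3, 3) ≥ 4.

Largest n = 3; hence R(3, 3) > 3.


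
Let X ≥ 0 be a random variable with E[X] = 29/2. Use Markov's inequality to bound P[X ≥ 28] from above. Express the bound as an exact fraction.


μ = E[X] = 29/2, a = 28.
Markov: P[X ≥ 28] ≤ μ/a = (29/2)/28 = 29/56.
Numerically: ≈ 0.51786.
(Since a = 28 > μ = 14.50000, the bound 29/56 is < 1 and informative.)

P[X ≥ 28] ≤ 29/56 ≈ 0.51786.


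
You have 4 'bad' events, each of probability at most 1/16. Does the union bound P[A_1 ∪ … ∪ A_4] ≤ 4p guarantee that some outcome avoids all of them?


Union bound: P[∪_{i=1}^{4} A_i] ≤ Σ_i P[A_i] ≤ 4·p = 4·(1/16) = 1/4.
Numerically: 1/4 ≈ 0.2500000.
Is 1/4 < 1? YES.
Since P[∪ A_i] ≤ 1/4 < 1, the complement has P[∩ A_i^c] ≥ 1 − 1/4 = 3/4 > 0, so some outcome avoids every A_i.

4·p = 1/4 ≈ 0.2500000; existence CERTIFIED by the union bound.


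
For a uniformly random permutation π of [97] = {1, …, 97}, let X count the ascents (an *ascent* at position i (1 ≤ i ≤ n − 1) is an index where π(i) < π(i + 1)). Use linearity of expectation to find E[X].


Write X = Σ X_I over i = 1, …, 96, with X_I the indicator of one ascent.
There are 96 indicators.
For each fixed i, the pair (π(i), π(i+1)) is a uniformly random ordered pair of distinct values from {1, …, 97}; by symmetry P[π(i) < π(i+1)] = 1/2.
By linearity: E[X] = 96 · (1/2) = (97 − 1) · (1/2) = 48 ≈ 48.000.

E[X] = 48 = 48.000.


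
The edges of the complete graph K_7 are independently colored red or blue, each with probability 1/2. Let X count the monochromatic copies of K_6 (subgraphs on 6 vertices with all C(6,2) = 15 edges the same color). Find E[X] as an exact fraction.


Let X = Σ_S X_S over the C(7, 6) = 7 subsets S of size 6, where X_S = 1 if the K_6 on S is monochromatic.
For a fixed S, the K_6 on S has C(6, 2) = 15 edges. P[all 15 edges red] = (1/2)^15, and likewise for blue, so P[monochromatic] = 2·(1/2)^15 = 2^{1 − 15} = 1/16384.
By linearity: E[X] = C(7, 6) · 2^{1 − 15} = 7 · 1/16384 = 7/16384.
Numerically: E[X] ≈ 0.000427.

E[X] = C(7,6)·2^(1−C(6,2)) = 7/16384 ≈ 0.000427.


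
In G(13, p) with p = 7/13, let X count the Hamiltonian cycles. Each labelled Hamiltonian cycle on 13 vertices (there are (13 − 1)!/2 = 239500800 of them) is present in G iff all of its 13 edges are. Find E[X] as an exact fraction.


K_13 has (13 − 1)!/2 = 239500800 labelled Hamiltonian cycles.
For each such Hamiltonian cycle H, let X_H = 1 if all 13 edges of H are present in G. Then P[X_H = 1] = p^{13} = (7/13)^{13} = 96889010407/302875106592253.
Summing the indicators: E[X] = Σ_H E[X_H] = 239500800 · p^{13} = 239500800 · 96889010407/302875106592253 = 23204995503684825600/302875106592253.
Numerically: E[X] ≈ 7.66e+04.

E[X] = 239500800 · (7/13)^{13} = 23204995503684825600/302875106592253 ≈ 7.66e+04.


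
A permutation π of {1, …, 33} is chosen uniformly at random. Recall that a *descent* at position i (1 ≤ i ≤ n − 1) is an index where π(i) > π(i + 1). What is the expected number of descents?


Write X = Σ X_I over i = 1, …, 32, with X_I the indicator of one descent.
There are 32 indicators.
For each fixed i, the pair (π(i), π(i+1)) is a uniformly random ordered pair of distinct values from {1, …, 33}; by symmetry P[π(i) > π(i+1)] = 1/2.
By linearity: E[X] = 32 · (1/2) = (33 − 1) · (1/2) = 16 ≈ 16.00000.

E[X] = 16 = 16.00000.


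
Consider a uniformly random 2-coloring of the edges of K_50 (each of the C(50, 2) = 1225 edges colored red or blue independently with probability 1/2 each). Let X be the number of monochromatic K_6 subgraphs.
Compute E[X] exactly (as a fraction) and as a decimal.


Let X = Σ_S X_S over the C(50, 6) = 15890700 subsets S of size 6, where X_S = 1 if the K_6 on S is monochromatic.
For a fixed S, the K_6 on S has C(6, 2) = 15 edges. P[all 15 edges red] = (1/2)^15, and likewise for blue, so P[monochromatic] = 2·(1/2)^15 = 2^{1 − 15} = 1/16384.
By linearity: E[X] = C(50, 6) · 2^{1 − 15} = 15890700 · 1/16384 = 3972675/4096.
Numerically: E[X] ≈ 969.891.

E[X] = C(50,6)·2^(1−C(6,2)) = 3972675/4096 ≈ 969.891.


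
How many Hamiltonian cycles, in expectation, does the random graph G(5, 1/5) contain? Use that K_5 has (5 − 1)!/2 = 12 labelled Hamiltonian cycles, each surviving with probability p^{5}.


K_5 has (5 − 1)!/2 = 12 labelled Hamiltonian cycles.
For each such Hamiltonian cycle H, let X_H = 1 if all 5 edges of H are present in G. Then P[X_H = 1] = p^{5} = (1/5)^{5} = 1/3125.
By linearity of expectation: E[X] = Σ_H E[X_H] = 12 · p^{5} = 12 · 1/3125 = 12/3125.
Numerically: E[X] ≈ 0.00384.

E[X] = 12 · (1/5)^{5} = 12/3125 ≈ 0.00384.
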